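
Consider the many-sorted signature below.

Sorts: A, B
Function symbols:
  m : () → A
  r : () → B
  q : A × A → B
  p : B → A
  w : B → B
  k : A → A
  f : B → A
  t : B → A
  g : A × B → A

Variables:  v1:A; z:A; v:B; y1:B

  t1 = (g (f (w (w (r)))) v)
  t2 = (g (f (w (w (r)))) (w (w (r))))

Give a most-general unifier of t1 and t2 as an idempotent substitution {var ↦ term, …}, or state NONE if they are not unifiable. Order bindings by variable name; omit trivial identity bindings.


{v ↦ (w (w (r)))}


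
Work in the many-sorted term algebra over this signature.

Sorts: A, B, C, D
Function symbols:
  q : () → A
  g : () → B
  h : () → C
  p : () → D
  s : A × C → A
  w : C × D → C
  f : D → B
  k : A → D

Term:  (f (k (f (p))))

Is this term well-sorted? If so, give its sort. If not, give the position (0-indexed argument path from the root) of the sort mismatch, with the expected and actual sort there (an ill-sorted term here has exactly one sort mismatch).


      (p) : D
    (f (p)) : B
  (k (f (p))) : ✗ arg 0 at [0, 0] has sort B, expected A

ill-sorted at position [0, 0]: expected A, got B


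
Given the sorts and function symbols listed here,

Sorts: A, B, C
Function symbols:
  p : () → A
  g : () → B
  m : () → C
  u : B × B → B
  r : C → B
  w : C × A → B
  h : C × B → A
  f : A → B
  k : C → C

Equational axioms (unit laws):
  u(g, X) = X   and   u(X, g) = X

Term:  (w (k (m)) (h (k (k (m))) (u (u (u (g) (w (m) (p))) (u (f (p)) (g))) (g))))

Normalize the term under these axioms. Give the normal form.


1. (w (k (m)) (h (k (k (m))) (u (u (u (g) (w (m) (p))) (u (f (p)) (g))) (g))))  →  (w (k (m)) (h (k (k (m))) (u (u (g) (w (m) (p))) (u (f (p)) (g)))))
2. (w (k (m)) (h (k (k (m))) (u (u (g) (w (m) (p))) (u (f (p)) (g)))))  →  (w (k (m)) (h (k (k (m))) (u (w (m) (p)) (u (f (p)) (g)))))
3. (w (k (m)) (h (k (k (m))) (u (w (m) (p)) (u (f (p)) (g)))))  →  (w (k (m)) (h (k (k (m))) (u (w (m) (p)) (f (p)))))

normal form = (w (k (m)) (h (k (k (m))) (u (w (m) (p)) (f (p)))))


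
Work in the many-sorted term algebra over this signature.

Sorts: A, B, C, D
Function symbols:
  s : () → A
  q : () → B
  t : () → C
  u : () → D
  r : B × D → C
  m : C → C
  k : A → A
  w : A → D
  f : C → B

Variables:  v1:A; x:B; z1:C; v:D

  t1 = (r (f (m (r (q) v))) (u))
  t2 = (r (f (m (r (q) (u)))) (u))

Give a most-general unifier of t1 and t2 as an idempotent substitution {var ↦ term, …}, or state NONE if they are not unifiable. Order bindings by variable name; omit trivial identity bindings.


{v ↦ (u)}


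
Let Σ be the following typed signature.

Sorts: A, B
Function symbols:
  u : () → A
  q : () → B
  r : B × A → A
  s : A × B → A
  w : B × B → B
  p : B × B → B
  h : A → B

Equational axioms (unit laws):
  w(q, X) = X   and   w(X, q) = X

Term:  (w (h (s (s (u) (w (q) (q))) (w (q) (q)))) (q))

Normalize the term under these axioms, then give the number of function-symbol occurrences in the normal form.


size = 6

1. (w (h (s (s (u) (w (q) (q))) (w (q) (q)))) (q))  →  (h (s (s (u) (w (q) (q))) (w (q) (q))))
2. (h (s (s (u) (w (q) (q))) (w (q) (q))))  →  (h (s (s (u) (q)) (w (q) (q))))
3. (h (s (s (u) (q)) (w (q) (q))))  →  (h (s (s (u) (q)) (q)))
normal form: (h (s (s (u) (q)) (q)))


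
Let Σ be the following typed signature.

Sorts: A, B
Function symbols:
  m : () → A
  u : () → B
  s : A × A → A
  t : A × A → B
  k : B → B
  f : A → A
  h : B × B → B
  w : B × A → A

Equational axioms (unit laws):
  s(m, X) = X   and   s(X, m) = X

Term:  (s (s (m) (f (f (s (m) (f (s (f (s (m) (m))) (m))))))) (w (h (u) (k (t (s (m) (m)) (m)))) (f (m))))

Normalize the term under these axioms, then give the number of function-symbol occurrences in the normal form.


1. (s (s (m) (f (f (s (m) (f (s (f (s (m) (m))) (m))))))) (w (h (u) (k (t (s (m) (m)) (m)))) (f (m))))  →  (s (f (f (s (m) (f (s (f (s (m) (m))) (m)))))) (w (h (u) (k (t (s (m) (m)) (m)))) (f (m))))
2. (s (f (f (s (m) (f (s (f (s (m) (m))) (m)))))) (w (h (u) (k (t (s (m) (m)) (m)))) (f (m))))  →  (s (f (f (f (s (f (s (m) (m))) (m))))) (w (h (u) (k (t (s (m) (m)) (m)))) (f (m))))
3. (s (f (f (f (s (f (s (m) (m))) (m))))) (w (h (u) (k (t (s (m) (m)) (m)))) (f (m))))  →  (s (f (f (f (f (s (m) (m)))))) (w (h (u) (k (t (s (m) (m)) (m)))) (f (m))))
4. (s (f (f (f (f (s (m) (m)))))) (w (h (u) (k (t (s (m) (m)) (m)))) (f (m))))  →  (s (f (f (f (f (m))))) (w (h (u) (k (t (s (m) (m)) (m)))) (f (m))))
5. (s (f (f (f (f (m))))) (w (h (u) (k (t (s (m) (m)) (m)))) (f (m))))  →  (s (f (f (f (f (m))))) (w (h (u) (k (t (m) (m)))) (f (m))))
normal form: (s (f (f (f (f (m))))) (w (h (u) (k (t (m) (m)))) (f (m))))

size = 15


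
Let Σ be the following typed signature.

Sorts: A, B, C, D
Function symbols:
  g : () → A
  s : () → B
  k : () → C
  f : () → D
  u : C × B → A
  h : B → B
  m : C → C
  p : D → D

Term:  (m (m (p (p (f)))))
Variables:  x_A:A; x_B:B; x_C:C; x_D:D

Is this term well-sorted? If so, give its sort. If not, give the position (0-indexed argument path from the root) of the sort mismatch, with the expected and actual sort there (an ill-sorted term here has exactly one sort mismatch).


ill-sorted at position [0, 0]: expected C, got D

        (f) : D
      (p (f)) : D
    (p (p (f))) : D
  (m (p (p (f)))) : ✗ arg 0 at [0, 0] has sort D, expected C


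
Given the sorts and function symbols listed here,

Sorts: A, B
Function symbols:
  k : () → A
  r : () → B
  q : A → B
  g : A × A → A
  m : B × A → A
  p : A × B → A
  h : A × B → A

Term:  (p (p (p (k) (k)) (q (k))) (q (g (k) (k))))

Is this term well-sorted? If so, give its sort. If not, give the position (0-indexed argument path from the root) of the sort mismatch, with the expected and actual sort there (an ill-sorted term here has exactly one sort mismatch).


      (k) : A
      (k) : A
    (p (k) (k)) : ✗ arg 1 at [0, 0, 1] has sort A, expected B
      (k) : A
    (q (k)) : B
      (k) : A
      (k) : A
    (g (k) (k)) : A
  (q (g (k) (k))) : B

ill-sorted at position [0, 0, 1]: expected B, got A


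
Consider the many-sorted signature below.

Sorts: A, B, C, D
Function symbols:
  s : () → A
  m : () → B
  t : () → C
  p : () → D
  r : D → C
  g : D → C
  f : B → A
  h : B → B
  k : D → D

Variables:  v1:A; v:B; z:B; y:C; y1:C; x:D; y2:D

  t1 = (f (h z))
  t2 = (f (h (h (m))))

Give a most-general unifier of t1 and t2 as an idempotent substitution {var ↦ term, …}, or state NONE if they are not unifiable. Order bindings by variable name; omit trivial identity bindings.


{z ↦ (h (m))}


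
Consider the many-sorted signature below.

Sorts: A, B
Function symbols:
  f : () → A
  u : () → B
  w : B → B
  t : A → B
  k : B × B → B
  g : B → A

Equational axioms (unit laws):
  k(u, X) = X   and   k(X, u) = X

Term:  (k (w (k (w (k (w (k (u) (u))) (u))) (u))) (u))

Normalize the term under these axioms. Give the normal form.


normal form = (w (w (w (u))))

1. (k (w (k (w (k (w (k (u) (u))) (u))) (u))) (u))  →  (w (k (w (k (w (k (u) (u))) (u))) (u)))
2. (w (k (w (k (w (k (u) (u))) (u))) (u)))  →  (w (w (k (w (k (u) (u))) (u))))
3. (w (w (k (w (k (u) (u))) (u))))  →  (w (w (w (k (u) (u)))))
4. (w (w (w (k (u) (u)))))  →  (w (w (w (u))))


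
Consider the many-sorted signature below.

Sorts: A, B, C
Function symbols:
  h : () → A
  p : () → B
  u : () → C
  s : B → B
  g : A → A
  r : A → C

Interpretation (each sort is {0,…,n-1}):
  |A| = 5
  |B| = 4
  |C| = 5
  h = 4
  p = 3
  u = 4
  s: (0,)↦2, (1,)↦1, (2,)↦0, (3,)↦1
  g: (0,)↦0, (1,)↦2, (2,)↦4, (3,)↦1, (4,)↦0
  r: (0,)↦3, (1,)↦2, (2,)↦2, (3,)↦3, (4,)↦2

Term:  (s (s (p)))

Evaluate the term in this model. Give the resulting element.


  p = 3
  (s (p)) = s(3,) = 1
  (s (s (p))) = s(1,) = 1

value = 1


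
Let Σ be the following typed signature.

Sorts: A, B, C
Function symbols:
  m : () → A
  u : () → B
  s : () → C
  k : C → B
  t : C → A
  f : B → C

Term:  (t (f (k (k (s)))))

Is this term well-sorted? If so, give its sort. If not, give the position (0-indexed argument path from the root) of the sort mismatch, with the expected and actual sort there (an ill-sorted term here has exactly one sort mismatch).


ill-sorted at position [0, 0, 0]: expected C, got B

        (s) : C
      (k (s)) : B
    (k (k (s))) : ✗ arg 0 at [0, 0, 0] has sort B, expected C


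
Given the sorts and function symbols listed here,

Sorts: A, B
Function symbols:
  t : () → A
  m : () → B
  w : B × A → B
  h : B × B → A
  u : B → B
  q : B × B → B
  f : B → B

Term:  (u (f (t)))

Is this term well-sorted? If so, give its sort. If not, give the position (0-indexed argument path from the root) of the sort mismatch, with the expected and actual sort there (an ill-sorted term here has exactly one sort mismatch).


    (t) : A
  (f (t)) : ✗ arg 0 at [0, 0] has sort A, expected B

ill-sorted at position [0, 0]: expected B, got A


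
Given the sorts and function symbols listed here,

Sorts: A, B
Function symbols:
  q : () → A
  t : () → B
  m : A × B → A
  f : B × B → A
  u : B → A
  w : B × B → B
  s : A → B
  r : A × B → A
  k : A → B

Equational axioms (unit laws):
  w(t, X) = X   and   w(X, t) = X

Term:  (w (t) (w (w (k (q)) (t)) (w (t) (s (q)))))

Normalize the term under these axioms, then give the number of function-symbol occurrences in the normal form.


size = 5

1. (w (t) (w (w (k (q)) (t)) (w (t) (s (q)))))  →  (w (w (k (q)) (t)) (w (t) (s (q))))
2. (w (w (k (q)) (t)) (w (t) (s (q))))  →  (w (k (q)) (w (t) (s (q))))
3. (w (k (q)) (w (t) (s (q))))  →  (w (k (q)) (s (q)))
normal form: (w (k (q)) (s (q)))


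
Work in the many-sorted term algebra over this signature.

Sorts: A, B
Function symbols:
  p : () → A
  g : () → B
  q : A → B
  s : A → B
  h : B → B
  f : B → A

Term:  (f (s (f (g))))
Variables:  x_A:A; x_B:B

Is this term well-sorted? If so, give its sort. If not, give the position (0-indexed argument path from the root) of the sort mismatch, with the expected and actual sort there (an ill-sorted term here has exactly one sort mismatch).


      (g) : B
    (f (g)) : A
  (s (f (g))) : B
(f (s (f (g)))) : A

well-sorted; sort = A


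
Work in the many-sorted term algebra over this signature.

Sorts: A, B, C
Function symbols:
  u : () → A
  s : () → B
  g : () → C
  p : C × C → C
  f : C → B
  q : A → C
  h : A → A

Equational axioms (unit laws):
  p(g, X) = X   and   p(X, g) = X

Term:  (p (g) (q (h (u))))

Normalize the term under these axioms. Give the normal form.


1. (p (g) (q (h (u))))  →  (q (h (u)))

normal form = (q (h (u)))


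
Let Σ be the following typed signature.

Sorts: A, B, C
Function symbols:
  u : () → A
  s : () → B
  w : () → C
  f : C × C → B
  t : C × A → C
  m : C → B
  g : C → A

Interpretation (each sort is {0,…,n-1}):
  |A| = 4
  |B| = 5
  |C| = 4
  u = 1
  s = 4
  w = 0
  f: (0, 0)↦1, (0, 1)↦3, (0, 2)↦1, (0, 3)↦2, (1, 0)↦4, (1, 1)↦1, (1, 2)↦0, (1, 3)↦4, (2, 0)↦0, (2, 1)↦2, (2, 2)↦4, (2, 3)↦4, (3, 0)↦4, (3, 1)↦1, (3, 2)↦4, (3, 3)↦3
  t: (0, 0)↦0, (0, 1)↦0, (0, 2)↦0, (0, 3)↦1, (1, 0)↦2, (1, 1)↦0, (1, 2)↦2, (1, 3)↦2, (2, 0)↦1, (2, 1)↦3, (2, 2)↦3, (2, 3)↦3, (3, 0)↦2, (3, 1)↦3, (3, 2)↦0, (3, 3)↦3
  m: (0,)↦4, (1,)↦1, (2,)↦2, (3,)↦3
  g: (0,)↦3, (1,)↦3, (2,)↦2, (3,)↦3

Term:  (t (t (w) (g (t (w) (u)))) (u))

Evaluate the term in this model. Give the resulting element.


value = 0

  w = 0
  w = 0
  u = 1
  (t (w) (u)) = t(0, 1) = 0
  (g (t (w) (u))) = g(0,) = 3
  (t (w) (g (t (w) (u)))) = t(0, 3) = 1
  u = 1
  (t (t (w) (g (t (w) (u)))) (u)) = t(1, 1) = 0


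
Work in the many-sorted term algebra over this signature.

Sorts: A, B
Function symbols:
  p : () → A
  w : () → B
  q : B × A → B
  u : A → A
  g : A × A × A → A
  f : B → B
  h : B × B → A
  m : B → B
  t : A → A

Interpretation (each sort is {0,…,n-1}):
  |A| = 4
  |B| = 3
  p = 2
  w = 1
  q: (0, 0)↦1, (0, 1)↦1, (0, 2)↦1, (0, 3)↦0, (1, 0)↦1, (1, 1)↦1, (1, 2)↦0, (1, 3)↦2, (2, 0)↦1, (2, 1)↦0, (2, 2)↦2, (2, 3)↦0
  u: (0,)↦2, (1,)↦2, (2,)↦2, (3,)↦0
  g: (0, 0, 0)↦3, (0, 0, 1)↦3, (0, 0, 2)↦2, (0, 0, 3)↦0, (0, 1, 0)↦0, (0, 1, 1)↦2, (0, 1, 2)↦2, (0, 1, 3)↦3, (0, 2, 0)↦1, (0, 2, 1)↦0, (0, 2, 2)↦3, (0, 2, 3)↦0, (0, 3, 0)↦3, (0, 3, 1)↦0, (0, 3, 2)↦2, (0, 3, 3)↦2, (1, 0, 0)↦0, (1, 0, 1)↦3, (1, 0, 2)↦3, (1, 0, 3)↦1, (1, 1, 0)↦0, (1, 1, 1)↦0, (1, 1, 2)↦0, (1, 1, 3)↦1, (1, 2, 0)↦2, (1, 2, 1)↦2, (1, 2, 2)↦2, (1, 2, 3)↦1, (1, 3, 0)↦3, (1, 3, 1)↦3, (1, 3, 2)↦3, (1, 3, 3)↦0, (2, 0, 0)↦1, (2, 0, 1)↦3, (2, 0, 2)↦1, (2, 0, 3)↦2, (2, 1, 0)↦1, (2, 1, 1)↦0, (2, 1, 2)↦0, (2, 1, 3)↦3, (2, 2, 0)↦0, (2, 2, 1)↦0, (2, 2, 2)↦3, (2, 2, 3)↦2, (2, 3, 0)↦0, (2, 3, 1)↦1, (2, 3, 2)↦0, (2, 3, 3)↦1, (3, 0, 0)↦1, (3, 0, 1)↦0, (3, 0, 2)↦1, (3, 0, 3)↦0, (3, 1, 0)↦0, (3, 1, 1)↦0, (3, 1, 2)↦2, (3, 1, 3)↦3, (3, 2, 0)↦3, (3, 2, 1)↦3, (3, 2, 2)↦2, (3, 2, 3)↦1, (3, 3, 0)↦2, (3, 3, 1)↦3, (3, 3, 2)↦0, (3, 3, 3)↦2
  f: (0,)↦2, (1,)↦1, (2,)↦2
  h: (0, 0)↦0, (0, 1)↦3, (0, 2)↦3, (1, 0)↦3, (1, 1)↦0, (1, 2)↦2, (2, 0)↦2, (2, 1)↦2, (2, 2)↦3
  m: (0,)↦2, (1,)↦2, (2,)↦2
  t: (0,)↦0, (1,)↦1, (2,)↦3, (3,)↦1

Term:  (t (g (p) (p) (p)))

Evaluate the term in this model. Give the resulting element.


value = 1

  p = 2
  p = 2
  p = 2
  (g (p) (p) (p)) = g(2, 2, 2) = 3
  (t (g (p) (p) (p))) = t(3,) = 1


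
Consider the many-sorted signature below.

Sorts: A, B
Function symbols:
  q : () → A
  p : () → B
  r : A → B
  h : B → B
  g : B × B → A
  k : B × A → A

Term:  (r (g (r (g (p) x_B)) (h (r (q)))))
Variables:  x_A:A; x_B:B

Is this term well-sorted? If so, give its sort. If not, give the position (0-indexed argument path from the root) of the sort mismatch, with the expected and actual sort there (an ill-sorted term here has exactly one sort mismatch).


well-sorted; sort = B

        (p) : B
        x_B : B
      (g (p) x_B) : A
    (r (g (p) x_B)) : B
        (q) : A
      (r (q)) : B
    (h (r (q))) : B
  (g (r (g (p) x_B)) (h (r (q)))) : A
(r (g (r (g (p) x_B)) (h (r (q))))) : B


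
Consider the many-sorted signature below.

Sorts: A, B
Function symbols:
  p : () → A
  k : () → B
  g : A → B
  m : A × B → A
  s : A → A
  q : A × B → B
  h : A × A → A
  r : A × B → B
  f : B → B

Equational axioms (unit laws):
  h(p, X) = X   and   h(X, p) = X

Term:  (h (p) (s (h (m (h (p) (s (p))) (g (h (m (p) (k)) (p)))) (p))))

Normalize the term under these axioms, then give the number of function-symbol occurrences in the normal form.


size = 8

1. (h (p) (s (h (m (h (p) (s (p))) (g (h (m (p) (k)) (p)))) (p))))  →  (s (h (m (h (p) (s (p))) (g (h (m (p) (k)) (p)))) (p)))
2. (s (h (m (h (p) (s (p))) (g (h (m (p) (k)) (p)))) (p)))  →  (s (m (h (p) (s (p))) (g (h (m (p) (k)) (p)))))
3. (s (m (h (p) (s (p))) (g (h (m (p) (k)) (p)))))  →  (s (m (s (p)) (g (h (m (p) (k)) (p)))))
4. (s (m (s (p)) (g (h (m (p) (k)) (p)))))  →  (s (m (s (p)) (g (m (p) (k)))))
normal form: (s (m (s (p)) (g (m (p) (k)))))


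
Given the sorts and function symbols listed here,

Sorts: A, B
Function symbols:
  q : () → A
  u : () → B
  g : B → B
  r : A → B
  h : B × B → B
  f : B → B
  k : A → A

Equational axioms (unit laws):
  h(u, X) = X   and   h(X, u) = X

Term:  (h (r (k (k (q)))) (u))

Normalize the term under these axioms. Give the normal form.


1. (h (r (k (k (q)))) (u))  →  (r (k (k (q))))

normal form = (r (k (k (q))))


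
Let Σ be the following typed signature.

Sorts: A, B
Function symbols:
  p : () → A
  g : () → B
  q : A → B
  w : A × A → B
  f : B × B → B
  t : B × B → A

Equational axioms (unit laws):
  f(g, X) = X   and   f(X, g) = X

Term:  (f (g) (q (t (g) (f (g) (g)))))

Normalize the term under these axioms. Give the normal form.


normal form = (q (t (g) (g)))

1. (f (g) (q (t (g) (f (g) (g)))))  →  (q (t (g) (f (g) (g))))
2. (q (t (g) (f (g) (g))))  →  (q (t (g) (g)))


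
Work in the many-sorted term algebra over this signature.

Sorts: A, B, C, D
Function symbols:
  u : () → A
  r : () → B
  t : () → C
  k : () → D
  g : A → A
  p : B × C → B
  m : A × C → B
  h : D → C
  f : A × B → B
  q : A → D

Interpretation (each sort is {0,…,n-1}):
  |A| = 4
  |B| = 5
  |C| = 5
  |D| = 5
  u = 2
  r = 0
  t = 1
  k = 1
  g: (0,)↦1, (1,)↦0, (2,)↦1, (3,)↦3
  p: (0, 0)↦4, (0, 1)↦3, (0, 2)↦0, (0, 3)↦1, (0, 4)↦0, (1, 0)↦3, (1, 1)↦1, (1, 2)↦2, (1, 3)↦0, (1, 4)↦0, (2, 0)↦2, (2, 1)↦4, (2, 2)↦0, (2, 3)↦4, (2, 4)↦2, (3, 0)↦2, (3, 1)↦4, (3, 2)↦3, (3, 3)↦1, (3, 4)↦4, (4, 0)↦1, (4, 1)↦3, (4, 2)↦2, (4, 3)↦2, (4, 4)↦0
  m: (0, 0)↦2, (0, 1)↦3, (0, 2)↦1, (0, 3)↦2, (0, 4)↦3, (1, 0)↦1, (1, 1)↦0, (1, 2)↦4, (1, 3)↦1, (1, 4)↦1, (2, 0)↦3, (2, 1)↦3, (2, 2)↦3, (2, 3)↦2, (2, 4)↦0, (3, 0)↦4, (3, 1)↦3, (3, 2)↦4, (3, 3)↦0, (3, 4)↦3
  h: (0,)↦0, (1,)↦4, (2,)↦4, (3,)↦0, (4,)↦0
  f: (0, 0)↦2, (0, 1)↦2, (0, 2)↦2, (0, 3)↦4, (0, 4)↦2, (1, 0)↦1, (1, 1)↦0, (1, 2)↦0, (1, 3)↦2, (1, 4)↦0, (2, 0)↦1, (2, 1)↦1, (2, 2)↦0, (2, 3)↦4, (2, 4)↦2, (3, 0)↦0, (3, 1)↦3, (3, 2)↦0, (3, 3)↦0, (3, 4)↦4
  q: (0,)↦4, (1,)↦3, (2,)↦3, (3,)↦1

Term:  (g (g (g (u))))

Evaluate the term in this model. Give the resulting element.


  u = 2
  (g (u)) = g(2,) = 1
  (g (g (u))) = g(1,) = 0
  (g (g (g (u)))) = g(0,) = 1

value = 1


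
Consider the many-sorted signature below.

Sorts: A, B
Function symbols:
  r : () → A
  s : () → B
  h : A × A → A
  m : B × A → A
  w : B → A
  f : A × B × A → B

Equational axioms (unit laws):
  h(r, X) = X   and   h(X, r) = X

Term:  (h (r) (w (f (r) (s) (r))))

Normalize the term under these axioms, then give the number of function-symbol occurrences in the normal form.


1. (h (r) (w (f (r) (s) (r))))  →  (w (f (r) (s) (r)))
normal form: (w (f (r) (s) (r)))

size = 5


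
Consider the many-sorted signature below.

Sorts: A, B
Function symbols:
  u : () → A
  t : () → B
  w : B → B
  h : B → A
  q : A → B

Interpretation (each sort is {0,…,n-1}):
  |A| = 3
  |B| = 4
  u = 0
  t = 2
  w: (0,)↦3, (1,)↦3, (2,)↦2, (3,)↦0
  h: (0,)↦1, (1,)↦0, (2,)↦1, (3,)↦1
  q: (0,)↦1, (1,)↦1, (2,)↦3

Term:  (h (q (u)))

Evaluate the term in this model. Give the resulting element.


  u = 0
  (q (u)) = q(0,) = 1
  (h (q (u))) = h(1,) = 0

value = 0


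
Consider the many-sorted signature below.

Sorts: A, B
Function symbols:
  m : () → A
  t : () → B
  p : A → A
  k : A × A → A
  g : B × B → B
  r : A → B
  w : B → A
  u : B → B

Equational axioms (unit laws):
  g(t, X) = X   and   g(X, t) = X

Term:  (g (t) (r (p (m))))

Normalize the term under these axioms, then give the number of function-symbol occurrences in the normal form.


1. (g (t) (r (p (m))))  →  (r (p (m)))
normal form: (r (p (m)))

size = 3


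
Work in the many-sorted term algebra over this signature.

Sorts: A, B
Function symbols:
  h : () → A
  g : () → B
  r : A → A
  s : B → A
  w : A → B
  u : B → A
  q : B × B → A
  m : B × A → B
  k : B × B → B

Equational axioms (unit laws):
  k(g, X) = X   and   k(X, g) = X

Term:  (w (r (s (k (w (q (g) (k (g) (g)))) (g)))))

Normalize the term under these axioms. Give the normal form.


normal form = (w (r (s (w (q (g) (g))))))

1. (w (r (s (k (w (q (g) (k (g) (g)))) (g)))))  →  (w (r (s (w (q (g) (k (g) (g)))))))
2. (w (r (s (w (q (g) (k (g) (g)))))))  →  (w (r (s (w (q (g) (g))))))


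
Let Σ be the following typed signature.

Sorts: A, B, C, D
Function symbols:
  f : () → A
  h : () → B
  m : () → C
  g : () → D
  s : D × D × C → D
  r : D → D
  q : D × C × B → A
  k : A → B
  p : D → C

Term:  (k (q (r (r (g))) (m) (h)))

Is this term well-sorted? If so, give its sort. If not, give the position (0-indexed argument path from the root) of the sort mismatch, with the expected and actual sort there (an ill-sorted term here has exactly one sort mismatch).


        (g) : D
      (r (g)) : D
    (r (r (g))) : D
    (m) : C
    (h) : B
  (q (r (r (g))) (m) (h)) : A
(k (q (r (r (g))) (m) (h))) : B

well-sorted; sort = B


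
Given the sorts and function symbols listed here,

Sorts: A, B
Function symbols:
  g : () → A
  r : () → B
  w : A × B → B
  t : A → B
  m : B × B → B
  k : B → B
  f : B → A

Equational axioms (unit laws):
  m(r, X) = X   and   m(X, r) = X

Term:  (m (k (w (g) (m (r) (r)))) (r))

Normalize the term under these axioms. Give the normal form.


1. (m (k (w (g) (m (r) (r)))) (r))  →  (k (w (g) (m (r) (r))))
2. (k (w (g) (m (r) (r))))  →  (k (w (g) (r)))

normal form = (k (w (g) (r)))


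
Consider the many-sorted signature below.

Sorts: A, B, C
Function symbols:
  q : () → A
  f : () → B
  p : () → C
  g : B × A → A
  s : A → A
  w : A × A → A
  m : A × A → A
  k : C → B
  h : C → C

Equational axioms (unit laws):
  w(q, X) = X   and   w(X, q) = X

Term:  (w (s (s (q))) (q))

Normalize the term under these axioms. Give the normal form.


normal form = (s (s (q)))

1. (w (s (s (q))) (q))  →  (s (s (q)))


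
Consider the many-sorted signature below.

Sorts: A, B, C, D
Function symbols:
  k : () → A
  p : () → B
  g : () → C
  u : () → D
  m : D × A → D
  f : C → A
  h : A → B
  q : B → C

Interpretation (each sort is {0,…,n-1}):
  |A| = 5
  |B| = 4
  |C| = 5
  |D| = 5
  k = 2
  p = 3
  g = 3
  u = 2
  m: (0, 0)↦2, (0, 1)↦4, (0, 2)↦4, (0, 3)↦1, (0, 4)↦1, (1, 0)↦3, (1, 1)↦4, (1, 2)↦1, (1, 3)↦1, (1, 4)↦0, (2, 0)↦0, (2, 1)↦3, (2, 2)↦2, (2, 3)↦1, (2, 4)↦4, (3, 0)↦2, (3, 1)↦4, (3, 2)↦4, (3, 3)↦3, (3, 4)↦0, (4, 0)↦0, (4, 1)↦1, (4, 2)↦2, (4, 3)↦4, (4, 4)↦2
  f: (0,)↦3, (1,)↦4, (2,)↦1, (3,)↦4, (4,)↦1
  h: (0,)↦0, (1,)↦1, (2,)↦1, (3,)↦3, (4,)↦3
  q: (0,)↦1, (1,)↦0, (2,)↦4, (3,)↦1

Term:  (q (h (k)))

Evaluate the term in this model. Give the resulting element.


value = 0

  k = 2
  (h (k)) = h(2,) = 1
  (q (h (k))) = q(1,) = 0


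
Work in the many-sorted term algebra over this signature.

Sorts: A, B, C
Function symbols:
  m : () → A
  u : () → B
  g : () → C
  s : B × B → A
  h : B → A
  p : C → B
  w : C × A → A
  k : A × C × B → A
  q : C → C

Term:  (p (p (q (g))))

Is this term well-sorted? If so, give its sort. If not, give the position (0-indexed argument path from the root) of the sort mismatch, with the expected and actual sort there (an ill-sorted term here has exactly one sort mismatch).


      (g) : C
    (q (g)) : C
  (p (q (g))) : B
(p (p (q (g)))) : ✗ arg 0 at [0] has sort B, expected C

ill-sorted at position [0]: expected C, got B


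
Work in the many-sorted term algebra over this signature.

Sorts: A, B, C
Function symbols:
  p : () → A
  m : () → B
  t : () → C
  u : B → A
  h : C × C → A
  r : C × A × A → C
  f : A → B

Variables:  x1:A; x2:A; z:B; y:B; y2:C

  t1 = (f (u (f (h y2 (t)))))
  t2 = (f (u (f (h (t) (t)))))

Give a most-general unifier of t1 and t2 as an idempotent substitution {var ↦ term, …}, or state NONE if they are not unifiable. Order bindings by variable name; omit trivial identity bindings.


{y2 ↦ (t)}


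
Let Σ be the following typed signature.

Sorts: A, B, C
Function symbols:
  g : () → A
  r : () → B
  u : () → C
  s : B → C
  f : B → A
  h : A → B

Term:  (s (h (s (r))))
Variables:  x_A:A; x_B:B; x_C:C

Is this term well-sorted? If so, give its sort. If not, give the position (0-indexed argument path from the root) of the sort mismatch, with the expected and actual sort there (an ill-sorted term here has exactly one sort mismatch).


      (r) : B
    (s (r)) : C
  (h (s (r))) : ✗ arg 0 at [0, 0] has sort C, expected A

ill-sorted at position [0, 0]: expected A, got C


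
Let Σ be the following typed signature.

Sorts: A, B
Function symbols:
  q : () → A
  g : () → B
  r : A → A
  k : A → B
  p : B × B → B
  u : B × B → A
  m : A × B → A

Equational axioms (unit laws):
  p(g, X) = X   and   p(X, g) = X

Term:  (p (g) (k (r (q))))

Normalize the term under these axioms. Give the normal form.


1. (p (g) (k (r (q))))  →  (k (r (q)))

normal form = (k (r (q)))


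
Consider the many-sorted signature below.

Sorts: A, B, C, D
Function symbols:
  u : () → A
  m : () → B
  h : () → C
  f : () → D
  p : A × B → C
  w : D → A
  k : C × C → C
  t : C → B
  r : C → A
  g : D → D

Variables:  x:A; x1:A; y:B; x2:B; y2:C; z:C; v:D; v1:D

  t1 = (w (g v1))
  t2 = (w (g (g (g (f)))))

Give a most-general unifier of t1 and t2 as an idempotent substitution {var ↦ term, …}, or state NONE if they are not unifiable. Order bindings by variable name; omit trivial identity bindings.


{v1 ↦ (g (g (f)))}


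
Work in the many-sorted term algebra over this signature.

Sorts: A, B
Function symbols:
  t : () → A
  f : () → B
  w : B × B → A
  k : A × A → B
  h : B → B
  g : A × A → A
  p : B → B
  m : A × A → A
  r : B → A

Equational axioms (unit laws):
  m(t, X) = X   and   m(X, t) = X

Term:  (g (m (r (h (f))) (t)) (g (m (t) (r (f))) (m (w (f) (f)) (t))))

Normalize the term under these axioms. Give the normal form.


1. (g (m (r (h (f))) (t)) (g (m (t) (r (f))) (m (w (f) (f)) (t))))  →  (g (r (h (f))) (g (m (t) (r (f))) (m (w (f) (f)) (t))))
2. (g (r (h (f))) (g (m (t) (r (f))) (m (w (f) (f)) (t))))  →  (g (r (h (f))) (g (r (f)) (m (w (f) (f)) (t))))
3. (g (r (h (f))) (g (r (f)) (m (w (f) (f)) (t))))  →  (g (r (h (f))) (g (r (f)) (w (f) (f))))

normal form = (g (r (h (f))) (g (r (f)) (w (f) (f))))


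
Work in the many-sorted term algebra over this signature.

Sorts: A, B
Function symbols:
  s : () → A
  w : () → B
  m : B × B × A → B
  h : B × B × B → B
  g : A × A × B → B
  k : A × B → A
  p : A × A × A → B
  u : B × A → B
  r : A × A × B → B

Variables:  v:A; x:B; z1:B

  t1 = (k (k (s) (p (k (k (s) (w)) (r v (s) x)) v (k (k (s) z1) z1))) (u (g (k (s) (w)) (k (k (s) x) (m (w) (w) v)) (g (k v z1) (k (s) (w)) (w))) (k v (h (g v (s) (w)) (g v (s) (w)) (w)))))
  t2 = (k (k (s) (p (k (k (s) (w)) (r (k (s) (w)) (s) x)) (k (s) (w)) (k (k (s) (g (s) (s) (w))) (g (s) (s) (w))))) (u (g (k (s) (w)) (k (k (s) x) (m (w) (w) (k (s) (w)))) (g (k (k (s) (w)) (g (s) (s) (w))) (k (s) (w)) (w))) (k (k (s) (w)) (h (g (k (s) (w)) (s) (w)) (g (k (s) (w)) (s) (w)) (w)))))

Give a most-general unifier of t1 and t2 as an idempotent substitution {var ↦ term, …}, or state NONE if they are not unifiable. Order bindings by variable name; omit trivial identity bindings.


{v ↦ (k (s) (w)), z1 ↦ (g (s) (s) (w))}


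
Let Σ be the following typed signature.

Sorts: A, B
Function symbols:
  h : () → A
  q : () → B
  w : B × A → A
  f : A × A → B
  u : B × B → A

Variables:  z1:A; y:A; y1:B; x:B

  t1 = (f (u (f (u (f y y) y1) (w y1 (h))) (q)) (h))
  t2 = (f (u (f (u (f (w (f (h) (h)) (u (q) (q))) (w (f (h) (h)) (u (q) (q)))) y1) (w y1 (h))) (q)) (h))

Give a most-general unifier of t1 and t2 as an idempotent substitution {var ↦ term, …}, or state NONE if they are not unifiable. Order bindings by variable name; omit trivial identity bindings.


{y ↦ (w (f (h) (h)) (u (q) (q)))}


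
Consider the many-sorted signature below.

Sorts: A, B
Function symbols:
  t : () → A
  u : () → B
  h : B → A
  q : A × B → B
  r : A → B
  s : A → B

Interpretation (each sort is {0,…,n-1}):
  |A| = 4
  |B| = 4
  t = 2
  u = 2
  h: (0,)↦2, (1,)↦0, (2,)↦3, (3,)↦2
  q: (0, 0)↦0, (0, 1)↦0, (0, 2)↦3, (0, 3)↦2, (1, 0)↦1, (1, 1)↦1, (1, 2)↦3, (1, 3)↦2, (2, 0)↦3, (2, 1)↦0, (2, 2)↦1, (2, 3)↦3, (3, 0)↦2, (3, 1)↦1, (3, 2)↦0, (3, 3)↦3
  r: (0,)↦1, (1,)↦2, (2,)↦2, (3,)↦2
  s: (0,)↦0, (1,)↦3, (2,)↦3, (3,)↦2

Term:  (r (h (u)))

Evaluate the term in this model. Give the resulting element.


  u = 2
  (h (u)) = h(2,) = 3
  (r (h (u))) = r(3,) = 2

value = 2


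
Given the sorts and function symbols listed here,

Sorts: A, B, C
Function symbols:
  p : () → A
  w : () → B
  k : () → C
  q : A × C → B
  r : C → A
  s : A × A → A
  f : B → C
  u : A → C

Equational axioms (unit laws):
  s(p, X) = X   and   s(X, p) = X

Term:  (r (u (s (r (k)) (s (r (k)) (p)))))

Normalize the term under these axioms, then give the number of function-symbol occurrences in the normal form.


size = 7

1. (r (u (s (r (k)) (s (r (k)) (p)))))  →  (r (u (s (r (k)) (r (k)))))
normal form: (r (u (s (r (k)) (r (k)))))


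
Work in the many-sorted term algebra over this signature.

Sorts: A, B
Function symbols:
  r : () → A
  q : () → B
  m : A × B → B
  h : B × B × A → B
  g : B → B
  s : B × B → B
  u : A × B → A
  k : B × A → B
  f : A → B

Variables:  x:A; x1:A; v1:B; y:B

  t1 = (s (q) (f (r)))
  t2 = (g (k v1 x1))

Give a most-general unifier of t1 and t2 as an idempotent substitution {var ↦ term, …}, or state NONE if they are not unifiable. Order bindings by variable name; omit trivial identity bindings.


NONE (not unifiable)

head clash or occurs-check failure — not unifiable


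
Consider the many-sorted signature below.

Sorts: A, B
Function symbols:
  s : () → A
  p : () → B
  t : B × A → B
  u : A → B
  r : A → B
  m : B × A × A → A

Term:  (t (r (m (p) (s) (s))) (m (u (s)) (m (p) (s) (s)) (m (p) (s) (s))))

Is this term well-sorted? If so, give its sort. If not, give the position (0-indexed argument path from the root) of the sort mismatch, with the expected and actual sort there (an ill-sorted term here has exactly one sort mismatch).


      (p) : B
      (s) : A
      (s) : A
    (m (p) (s) (s)) : A
  (r (m (p) (s) (s))) : B
      (s) : A
    (u (s)) : B
      (p) : B
      (s) : A
      (s) : A
    (m (p) (s) (s)) : A
      (p) : B
      (s) : A
      (s) : A
    (m (p) (s) (s)) : A
  (m (u (s)) (m (p) (s) (s)) (m (p) (s) (s))) : A
(t (r (m (p) (s) (s))) (m (u (s)) (m (p) (s) (s)) (m (p) (s) (s)))) : B

well-sorted; sort = B


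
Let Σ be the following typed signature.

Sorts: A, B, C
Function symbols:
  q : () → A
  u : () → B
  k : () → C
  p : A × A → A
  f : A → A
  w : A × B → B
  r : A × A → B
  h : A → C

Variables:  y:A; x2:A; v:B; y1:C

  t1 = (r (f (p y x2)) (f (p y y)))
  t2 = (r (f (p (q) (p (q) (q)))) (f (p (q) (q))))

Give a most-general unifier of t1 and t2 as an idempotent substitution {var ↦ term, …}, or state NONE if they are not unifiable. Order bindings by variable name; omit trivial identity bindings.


{x2 ↦ (p (q) (q)), y ↦ (q)}


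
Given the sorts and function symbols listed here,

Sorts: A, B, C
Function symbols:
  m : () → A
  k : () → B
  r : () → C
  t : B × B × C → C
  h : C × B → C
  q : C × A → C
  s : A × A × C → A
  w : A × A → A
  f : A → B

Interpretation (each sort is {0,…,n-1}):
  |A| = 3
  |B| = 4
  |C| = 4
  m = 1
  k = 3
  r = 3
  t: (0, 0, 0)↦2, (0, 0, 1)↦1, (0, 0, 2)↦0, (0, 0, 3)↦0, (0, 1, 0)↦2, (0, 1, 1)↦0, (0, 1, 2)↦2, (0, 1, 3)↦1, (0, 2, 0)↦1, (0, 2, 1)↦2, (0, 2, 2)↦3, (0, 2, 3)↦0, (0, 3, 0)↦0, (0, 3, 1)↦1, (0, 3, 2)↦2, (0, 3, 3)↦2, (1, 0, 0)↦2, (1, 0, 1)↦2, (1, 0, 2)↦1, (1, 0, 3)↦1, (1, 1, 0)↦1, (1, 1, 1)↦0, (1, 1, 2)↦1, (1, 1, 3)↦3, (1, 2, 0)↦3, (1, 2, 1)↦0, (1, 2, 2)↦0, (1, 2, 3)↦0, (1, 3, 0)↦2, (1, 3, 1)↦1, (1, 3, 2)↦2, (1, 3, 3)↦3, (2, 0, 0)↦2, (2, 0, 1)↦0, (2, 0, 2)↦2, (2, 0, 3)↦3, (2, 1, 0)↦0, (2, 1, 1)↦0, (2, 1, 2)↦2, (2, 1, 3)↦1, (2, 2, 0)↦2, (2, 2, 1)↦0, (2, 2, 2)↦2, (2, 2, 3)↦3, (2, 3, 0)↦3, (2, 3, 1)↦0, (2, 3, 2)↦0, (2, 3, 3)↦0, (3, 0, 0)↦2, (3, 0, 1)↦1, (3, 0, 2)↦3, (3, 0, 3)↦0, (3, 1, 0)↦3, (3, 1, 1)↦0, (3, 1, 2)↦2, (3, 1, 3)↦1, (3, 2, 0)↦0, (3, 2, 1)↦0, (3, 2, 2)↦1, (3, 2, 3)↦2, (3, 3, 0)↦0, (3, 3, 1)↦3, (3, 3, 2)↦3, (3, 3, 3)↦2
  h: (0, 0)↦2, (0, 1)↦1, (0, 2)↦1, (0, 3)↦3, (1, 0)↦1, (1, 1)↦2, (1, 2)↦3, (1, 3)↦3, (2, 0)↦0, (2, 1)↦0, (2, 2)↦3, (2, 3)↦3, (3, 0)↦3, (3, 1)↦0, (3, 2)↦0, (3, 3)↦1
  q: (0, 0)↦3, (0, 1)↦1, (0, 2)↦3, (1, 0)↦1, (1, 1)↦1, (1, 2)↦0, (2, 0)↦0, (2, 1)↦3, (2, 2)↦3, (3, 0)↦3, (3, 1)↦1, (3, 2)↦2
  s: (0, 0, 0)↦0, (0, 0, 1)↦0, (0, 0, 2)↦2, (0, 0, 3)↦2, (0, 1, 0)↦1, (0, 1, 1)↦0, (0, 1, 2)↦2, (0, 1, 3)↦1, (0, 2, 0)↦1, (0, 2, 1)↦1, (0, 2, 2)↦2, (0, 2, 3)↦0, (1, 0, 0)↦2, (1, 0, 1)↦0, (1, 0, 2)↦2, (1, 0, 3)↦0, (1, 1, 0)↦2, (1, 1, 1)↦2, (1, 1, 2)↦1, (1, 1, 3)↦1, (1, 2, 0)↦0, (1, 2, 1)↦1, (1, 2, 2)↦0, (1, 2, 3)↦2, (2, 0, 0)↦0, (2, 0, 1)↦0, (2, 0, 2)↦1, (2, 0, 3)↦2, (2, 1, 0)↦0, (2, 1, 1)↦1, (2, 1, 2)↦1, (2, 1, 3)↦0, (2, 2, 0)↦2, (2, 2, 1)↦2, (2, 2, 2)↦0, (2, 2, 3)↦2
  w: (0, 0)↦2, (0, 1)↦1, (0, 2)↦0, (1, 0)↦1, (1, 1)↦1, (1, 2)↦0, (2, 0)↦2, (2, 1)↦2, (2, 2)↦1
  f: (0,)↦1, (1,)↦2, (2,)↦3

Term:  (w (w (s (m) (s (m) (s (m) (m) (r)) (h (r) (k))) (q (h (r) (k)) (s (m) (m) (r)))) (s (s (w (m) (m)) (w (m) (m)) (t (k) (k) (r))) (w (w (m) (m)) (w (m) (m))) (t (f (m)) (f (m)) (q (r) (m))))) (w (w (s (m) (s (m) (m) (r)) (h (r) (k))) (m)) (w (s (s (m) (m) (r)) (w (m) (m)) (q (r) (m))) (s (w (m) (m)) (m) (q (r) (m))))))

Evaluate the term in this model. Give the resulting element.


  m = 1
  m = 1
  m = 1
  m = 1
  r = 3
  (s (m) (m) (r)) = s(1, 1, 3) = 1
  r = 3
  k = 3
  (h (r) (k)) = h(3, 3) = 1
  (s (m) (s (m) (m) (r)) (h (r) (k))) = s(1, 1, 1) = 2
  r = 3
  k = 3
  (h (r) (k)) = h(3, 3) = 1
  m = 1
  m = 1
  r = 3
  (s (m) (m) (r)) = s(1, 1, 3) = 1
  (q (h (r) (k)) (s (m) (m) (r))) = q(1, 1) = 1
  (s (m) (s (m) (s (m) (m) (r)) (h (r) (k))) (q (h (r) (k)) (s (m) (m) (r)))) = s(1, 2, 1) = 1
  m = 1
  m = 1
  (w (m) (m)) = w(1, 1) = 1
  m = 1
  m = 1
  (w (m) (m)) = w(1, 1) = 1
  k = 3
  k = 3
  r = 3
  (t (k) (k) (r)) = t(3, 3, 3) = 2
  (s (w (m) (m)) (w (m) (m)) (t (k) (k) (r))) = s(1, 1, 2) = 1
  m = 1
  m = 1
  (w (m) (m)) = w(1, 1) = 1
  m = 1
  m = 1
  (w (m) (m)) = w(1, 1) = 1
  (w (w (m) (m)) (w (m) (m))) = w(1, 1) = 1
  m = 1
  (f (m)) = f(1,) = 2
  m = 1
  (f (m)) = f(1,) = 2
  r = 3
  m = 1
  (q (r) (m)) = q(3, 1) = 1
  (t (f (m)) (f (m)) (q (r) (m))) = t(2, 2, 1) = 0
  (s (s (w (m) (m)) (w (m) (m)) (t (k) (k) (r))) (w (w (m) (m)) (w (m) (m))) (t (f (m)) (f (m)) (q (r) (m)))) = s(1, 1, 0) = 2
  (w (s (m) (s (m) (s (m) (m) (r)) (h (r) (k))) (q (h (r) (k)) (s (m) (m) (r)))) (s (s (w (m) (m)) (w (m) (m)) (t (k) (k) (r))) (w (w (m) (m)) (w (m) (m))) (t (f (m)) (f (m)) (q (r) (m))))) = w(1, 2) = 0
  m = 1
  m = 1
  m = 1
  r = 3
  (s (m) (m) (r)) = s(1, 1, 3) = 1
  r = 3
  k = 3
  (h (r) (k)) = h(3, 3) = 1
  (s (m) (s (m) (m) (r)) (h (r) (k))) = s(1, 1, 1) = 2
  m = 1
  (w (s (m) (s (m) (m) (r)) (h (r) (k))) (m)) = w(2, 1) = 2
  m = 1
  m = 1
  r = 3
  (s (m) (m) (r)) = s(1, 1, 3) = 1
  m = 1
  m = 1
  (w (m) (m)) = w(1, 1) = 1
  r = 3
  m = 1
  (q (r) (m)) = q(3, 1) = 1
  (s (s (m) (m) (r)) (w (m) (m)) (q (r) (m))) = s(1, 1, 1) = 2
  m = 1
  m = 1
  (w (m) (m)) = w(1, 1) = 1
  m = 1
  r = 3
  m = 1
  (q (r) (m)) = q(3, 1) = 1
  (s (w (m) (m)) (m) (q (r) (m))) = s(1, 1, 1) = 2
  (w (s (s (m) (m) (r)) (w (m) (m)) (q (r) (m))) (s (w (m) (m)) (m) (q (r) (m)))) = w(2, 2) = 1
  (w (w (s (m) (s (m) (m) (r)) (h (r) (k))) (m)) (w (s (s (m) (m) (r)) (w (m) (m)) (q (r) (m))) (s (w (m) (m)) (m) (q (r) (m))))) = w(2, 1) = 2
  (w (w (s (m) (s (m) (s (m) (m) (r)) (h (r) (k))) (q (h (r) (k)) (s (m) (m) (r)))) (s (s (w (m) (m)) (w (m) (m)) (t (k) (k) (r))) (w (w (m) (m)) (w (m) (m))) (t (f (m)) (f (m)) (q (r) (m))))) (w (w (s (m) (s (m) (m) (r)) (h (r) (k))) (m)) (w (s (s (m) (m) (r)) (w (m) (m)) (q (r) (m))) (s (w (m) (m)) (m) (q (r) (m)))))) = w(0, 2) = 0

value = 0


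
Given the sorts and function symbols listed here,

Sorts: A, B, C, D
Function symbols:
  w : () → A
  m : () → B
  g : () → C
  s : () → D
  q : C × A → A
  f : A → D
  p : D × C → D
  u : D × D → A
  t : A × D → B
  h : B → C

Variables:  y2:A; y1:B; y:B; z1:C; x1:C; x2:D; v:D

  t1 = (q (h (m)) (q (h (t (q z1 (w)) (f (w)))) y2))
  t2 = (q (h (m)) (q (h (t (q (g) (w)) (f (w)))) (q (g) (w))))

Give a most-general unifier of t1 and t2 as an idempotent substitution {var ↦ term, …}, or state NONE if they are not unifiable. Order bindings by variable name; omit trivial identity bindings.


{y2 ↦ (q (g) (w)), z1 ↦ (g)}


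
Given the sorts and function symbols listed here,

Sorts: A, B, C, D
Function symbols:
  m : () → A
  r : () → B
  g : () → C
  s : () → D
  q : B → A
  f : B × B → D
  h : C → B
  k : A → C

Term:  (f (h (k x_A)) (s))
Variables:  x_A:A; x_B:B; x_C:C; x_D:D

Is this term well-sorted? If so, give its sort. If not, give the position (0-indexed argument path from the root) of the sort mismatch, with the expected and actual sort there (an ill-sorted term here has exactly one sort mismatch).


      x_A : A
    (k x_A) : C
  (h (k x_A)) : B
  (s) : D
(f (h (k x_A)) (s)) : ✗ arg 1 at [1] has sort D, expected B

ill-sorted at position [1]: expected B, got D


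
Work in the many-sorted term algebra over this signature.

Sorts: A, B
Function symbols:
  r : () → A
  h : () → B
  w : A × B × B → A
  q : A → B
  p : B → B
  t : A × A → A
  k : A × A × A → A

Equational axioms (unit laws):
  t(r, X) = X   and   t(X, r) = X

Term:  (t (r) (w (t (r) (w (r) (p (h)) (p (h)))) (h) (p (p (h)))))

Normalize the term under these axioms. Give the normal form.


normal form = (w (w (r) (p (h)) (p (h))) (h) (p (p (h))))

1. (t (r) (w (t (r) (w (r) (p (h)) (p (h)))) (h) (p (p (h)))))  →  (w (t (r) (w (r) (p (h)) (p (h)))) (h) (p (p (h))))
2. (w (t (r) (w (r) (p (h)) (p (h)))) (h) (p (p (h))))  →  (w (w (r) (p (h)) (p (h))) (h) (p (p (h))))


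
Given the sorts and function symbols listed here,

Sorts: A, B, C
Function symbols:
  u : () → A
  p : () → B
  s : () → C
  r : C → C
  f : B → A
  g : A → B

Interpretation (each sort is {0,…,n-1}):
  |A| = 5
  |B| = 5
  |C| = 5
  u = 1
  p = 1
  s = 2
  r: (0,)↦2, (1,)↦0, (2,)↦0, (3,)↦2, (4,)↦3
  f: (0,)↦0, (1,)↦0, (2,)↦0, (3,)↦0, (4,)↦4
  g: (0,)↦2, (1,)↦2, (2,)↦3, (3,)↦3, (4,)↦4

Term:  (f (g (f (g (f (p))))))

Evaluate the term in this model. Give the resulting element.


value = 0

  p = 1
  (f (p)) = f(1,) = 0
  (g (f (p))) = g(0,) = 2
  (f (g (f (p)))) = f(2,) = 0
  (g (f (g (f (p))))) = g(0,) = 2
  (f (g (f (g (f (p)))))) = f(2,) = 0


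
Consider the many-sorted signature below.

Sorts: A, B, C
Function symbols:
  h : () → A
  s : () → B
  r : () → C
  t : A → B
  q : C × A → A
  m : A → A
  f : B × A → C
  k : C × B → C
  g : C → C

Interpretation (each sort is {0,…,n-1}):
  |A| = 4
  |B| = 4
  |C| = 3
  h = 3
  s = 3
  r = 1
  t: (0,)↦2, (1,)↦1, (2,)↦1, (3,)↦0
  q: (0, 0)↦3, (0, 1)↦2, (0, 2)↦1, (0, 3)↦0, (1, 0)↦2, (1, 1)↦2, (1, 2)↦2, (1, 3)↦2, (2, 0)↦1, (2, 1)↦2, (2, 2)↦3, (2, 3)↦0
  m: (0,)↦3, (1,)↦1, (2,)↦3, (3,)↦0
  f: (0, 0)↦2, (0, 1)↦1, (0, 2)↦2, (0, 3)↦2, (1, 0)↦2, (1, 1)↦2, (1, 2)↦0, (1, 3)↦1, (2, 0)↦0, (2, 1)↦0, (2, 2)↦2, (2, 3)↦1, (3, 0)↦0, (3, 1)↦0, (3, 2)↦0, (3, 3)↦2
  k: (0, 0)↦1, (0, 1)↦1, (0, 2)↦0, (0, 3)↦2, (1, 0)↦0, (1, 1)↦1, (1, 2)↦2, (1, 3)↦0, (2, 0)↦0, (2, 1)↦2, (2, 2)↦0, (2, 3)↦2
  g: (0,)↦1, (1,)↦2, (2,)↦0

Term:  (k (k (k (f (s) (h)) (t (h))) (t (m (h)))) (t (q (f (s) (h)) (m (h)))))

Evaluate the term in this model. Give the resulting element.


  s = 3
  h = 3
  (f (s) (h)) = f(3, 3) = 2
  h = 3
  (t (h)) = t(3,) = 0
  (k (f (s) (h)) (t (h))) = k(2, 0) = 0
  h = 3
  (m (h)) = m(3,) = 0
  (t (m (h))) = t(0,) = 2
  (k (k (f (s) (h)) (t (h))) (t (m (h)))) = k(0, 2) = 0
  s = 3
  h = 3
  (f (s) (h)) = f(3, 3) = 2
  h = 3
  (m (h)) = m(3,) = 0
  (q (f (s) (h)) (m (h))) = q(2, 0) = 1
  (t (q (f (s) (h)) (m (h)))) = t(1,) = 1
  (k (k (k (f (s) (h)) (t (h))) (t (m (h)))) (t (q (f (s) (h)) (m (h))))) = k(0, 1) = 1

value = 1
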